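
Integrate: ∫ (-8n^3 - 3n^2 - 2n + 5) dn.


Reverse power rule on each term:
  ∫ -8n^3 dn = -2n^4
  ∫ -3n^2 dn = -n^3
  ∫ -2n dn = -n^2
  ∫ 5 dn = 5n
F(n) = -2n^4 - n^3 - n^2 + 5n + C


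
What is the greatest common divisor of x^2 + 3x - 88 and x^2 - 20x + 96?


Factor each:
  x^2 + 3x - 88 = (x - 8)(x + 11)
  x^2 - 20x + 96 = (x - 8)(x - 12)
Common monic factor: x - 8


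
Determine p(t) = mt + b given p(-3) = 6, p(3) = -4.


p(t) = mt + b. Using p(-3)=6, p(3)=-4:
m = (6 + 4)/(-3 - 3) = 10/-6 = -5/3
b = 6 - m*(-3) = 6 - 5 = 1
p(t) = -(5/3)t + 1


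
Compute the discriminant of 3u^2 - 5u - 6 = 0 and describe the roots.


D = b^2 - 4ac = (-5)^2 - 4(3)(-6) = 25 + 72 = 97
Since D > 0: two distinct irrational roots


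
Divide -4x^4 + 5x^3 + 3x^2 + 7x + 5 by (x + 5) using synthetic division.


Synthetic division with c = -5. Coefficients: -4, 5, 3, 7, 5
Bring down -4.
  -4 * -5 = 20; 20 + 5 = 25
  25 * -5 = -125; -125 + 3 = -122
  -122 * -5 = 610; 610 + 7 = 617
  617 * -5 = -3085; -3085 + 5 = -3080
Quotient: -4x^3 + 25x^2 - 122x + 617, Remainder: -3080


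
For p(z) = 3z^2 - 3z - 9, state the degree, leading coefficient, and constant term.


Highest power of z is 2, with coefficient 3. Constant term is -9.
Degree = 2, leading coefficient = 3, constant term = -9


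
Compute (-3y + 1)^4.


Expand (-3y + 1)^4 by repeated multiplication:
  (-3y + 1)^2 = 9y^2 - 6y + 1
  (-3y + 1)^3 = -27y^3 + 27y^2 - 9y + 1
= 81y^4 - 108y^3 + 54y^2 - 12y + 1


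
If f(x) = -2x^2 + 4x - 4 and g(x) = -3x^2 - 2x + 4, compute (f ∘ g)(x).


Substitute g(x) into f:
f(g(x)) = -2*(-3x^2 - 2x + 4)^2 + 4*(-3x^2 - 2x + 4) + (-4)
(-3x^2 - 2x + 4)^2 = 9x^4 + 12x^3 - 20x^2 - 16x + 16
Expand and combine: -18x^4 - 24x^3 + 28x^2 + 24x - 20


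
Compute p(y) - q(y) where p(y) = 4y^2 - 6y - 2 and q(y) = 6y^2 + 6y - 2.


Distribute the minus sign:
  (4y^2 - 6y - 2)
- (6y^2 + 6y - 2)
Negate second polynomial: -6y^2 - 6y + 2
Add: -2y^2 - 12y


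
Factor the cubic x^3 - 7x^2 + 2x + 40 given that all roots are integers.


Try integer roots (divisors of 40). x=5: p(5)=0.
Divide out (x - 5): quotient is x^2 - 2x - 8.
Factor the quadratic: (x - 4)(x + 2)
Result: (x - 5)(x - 4)(x + 2)


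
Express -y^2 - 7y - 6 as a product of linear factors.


Roots satisfy r1 + r2 = -b/a = -7 and r1*r2 = c/a = 6.
So r1 = -1, r2 = -6.
-y^2 - 7y - 6 = -(y - r1)(y - r2) = -(y + 1)(y + 6)


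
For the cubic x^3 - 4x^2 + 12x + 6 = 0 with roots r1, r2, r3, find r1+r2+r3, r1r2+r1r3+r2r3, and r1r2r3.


Monic cubic x^3+bx^2+cx+d=0: sum=-b, pairwise sum=c, product=-d.
b=-4, c=12, d=6
r1+r2+r3 = 4
r1r2+r1r3+r2r3 = 12
r1r2r3 = -6


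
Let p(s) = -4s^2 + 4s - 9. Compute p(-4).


Using direct substitution:
  -4 * (-4)^2 = -64
  4 * (-4)^1 = -16
  constant: -9
Sum = -64 - 16 - 9 = -89


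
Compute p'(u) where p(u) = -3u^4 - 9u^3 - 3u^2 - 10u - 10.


Apply the power rule term by term:
  d/du(-3u^4) = -12u^3
  d/du(-9u^3) = -27u^2
  d/du(-3u^2) = -6u
  d/du(-10u) = -10
  d/du(-10) = 0
p'(u) = -12u^3 - 27u^2 - 6u - 10


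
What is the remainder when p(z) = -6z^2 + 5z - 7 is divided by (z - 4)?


By the Remainder Theorem, the remainder equals p(4):
  -6*(4)^2 = -96
  5*(4)^1 = 20
  constant: -7
Sum: -96 + 20 - 7 = -83


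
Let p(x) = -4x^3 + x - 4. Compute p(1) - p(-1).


p(1) = -7
p(-1) = -1
p(1) - p(-1) = -7 + 1 = -6


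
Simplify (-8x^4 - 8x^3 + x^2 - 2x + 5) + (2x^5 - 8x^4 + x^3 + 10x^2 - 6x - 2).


Align terms by degree and add:
  -8x^4 - 8x^3 + x^2 - 2x + 5
+ 2x^5 - 8x^4 + x^3 + 10x^2 - 6x - 2
= 2x^5 - 16x^4 - 7x^3 + 11x^2 - 8x + 3


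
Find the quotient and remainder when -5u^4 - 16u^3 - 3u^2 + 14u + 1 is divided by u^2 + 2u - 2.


(-5u^4 - 16u^3 - 3u^2 + 14u + 1) / (u^2 + 2u - 2)
Step 1: -5u^2 * (u^2 + 2u - 2) = -5u^4 - 10u^3 + 10u^2; subtract.
Step 2: -6u * (u^2 + 2u - 2) = -6u^3 - 12u^2 + 12u; subtract.
Step 3: -1 * (u^2 + 2u - 2) = -u^2 - 2u + 2; subtract.
Quotient: -5u^2 - 6u - 1, Remainder: 4u - 1


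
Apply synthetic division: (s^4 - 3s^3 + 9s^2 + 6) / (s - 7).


Synthetic division with c = 7. Coefficients: 1, -3, 9, 0, 6
Bring down 1.
  1 * 7 = 7; 7 - 3 = 4
  4 * 7 = 28; 28 + 9 = 37
  37 * 7 = 259; 259 + 0 = 259
  259 * 7 = 1813; 1813 + 6 = 1819
Quotient: s^3 + 4s^2 + 37s + 259, Remainder: 1819


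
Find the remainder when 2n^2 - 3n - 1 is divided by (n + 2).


By the Remainder Theorem, the remainder equals p(-2):
  2*(-2)^2 = 8
  -3*(-2)^1 = 6
  constant: -1
Sum: 8 + 6 - 1 = 13


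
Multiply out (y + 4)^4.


Expand (y + 4)^4 by repeated multiplication:
  (y + 4)^2 = y^2 + 8y + 16
  (y + 4)^3 = y^3 + 12y^2 + 48y + 64
= y^4 + 16y^3 + 96y^2 + 256y + 256


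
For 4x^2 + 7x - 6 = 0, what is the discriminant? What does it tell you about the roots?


D = b^2 - 4ac = (7)^2 - 4(4)(-6) = 49 + 96 = 145
Since D > 0: two distinct irrational roots


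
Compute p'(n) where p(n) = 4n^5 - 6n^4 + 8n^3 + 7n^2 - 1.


Apply the power rule term by term:
  d/dn(4n^5) = 20n^4
  d/dn(-6n^4) = -24n^3
  d/dn(8n^3) = 24n^2
  d/dn(7n^2) = 14n
  d/dn(-1) = 0
p'(n) = 20n^4 - 24n^3 + 24n^2 + 14n


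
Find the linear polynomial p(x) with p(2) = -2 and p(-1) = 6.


p(x) = mx + b. Using p(2)=-2, p(-1)=6:
m = (-2 - 6)/(2 + 1) = -8/3 = -8/3
b = -2 - m*(2) = -2 + 16/3 = 10/3
p(x) = -(8/3)x + (10/3)


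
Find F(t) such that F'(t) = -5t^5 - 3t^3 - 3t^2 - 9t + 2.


Reverse power rule on each term:
  ∫ -5t^5 dt = -(5/6)t^6
  ∫ -3t^3 dt = -(3/4)t^4
  ∫ -3t^2 dt = -t^3
  ∫ -9t dt = -(9/2)t^2
  ∫ 2 dt = 2t
F(t) = -(5/6)t^6 - (3/4)t^4 - t^3 - (9/2)t^2 + 2t + C


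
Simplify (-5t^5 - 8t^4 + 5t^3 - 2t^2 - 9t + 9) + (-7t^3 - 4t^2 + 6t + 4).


Align terms by degree and add:
  -5t^5 - 8t^4 + 5t^3 - 2t^2 - 9t + 9
  -7t^3 - 4t^2 + 6t + 4
= -5t^5 - 8t^4 - 2t^3 - 6t^2 - 3t + 13


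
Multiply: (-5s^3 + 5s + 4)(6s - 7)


Distribute each term of the first polynomial:
  (-5s^3)(6s - 7) = -30s^4 + 35s^3
  (5s)(6s - 7) = 30s^2 - 35s
  (4)(6s - 7) = 24s - 28
Sum: -30s^4 + 35s^3 + 30s^2 - 11s - 28


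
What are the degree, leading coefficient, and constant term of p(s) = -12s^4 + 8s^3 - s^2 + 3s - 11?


Highest power of s is 4, with coefficient -12. Constant term is -11.
Degree = 4, leading coefficient = -12, constant term = -11


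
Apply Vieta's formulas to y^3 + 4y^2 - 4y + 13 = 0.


Monic cubic y^3+by^2+cy+d=0: sum=-b, pairwise sum=c, product=-d.
b=4, c=-4, d=13
r1+r2+r3 = -4
r1r2+r1r3+r2r3 = -4
r1r2r3 = -13


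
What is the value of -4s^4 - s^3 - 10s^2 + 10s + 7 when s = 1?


Using direct substitution:
  -4 * (1)^4 = -4
  -1 * (1)^3 = -1
  -10 * (1)^2 = -10
  10 * (1)^1 = 10
  constant: 7
Sum = -4 - 1 - 10 + 10 + 7 = 2


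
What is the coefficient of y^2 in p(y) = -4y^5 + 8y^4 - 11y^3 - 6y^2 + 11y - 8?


Read off the coefficient of y^2: -6


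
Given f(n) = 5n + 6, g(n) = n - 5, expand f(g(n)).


Substitute g(n) into f:
f(g(n)) = 5*(n - 5) + 6
Expand and combine: 5n - 19


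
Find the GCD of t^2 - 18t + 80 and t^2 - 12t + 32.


Factor each:
  t^2 - 18t + 80 = (t - 8)(t - 10)
  t^2 - 12t + 32 = (t - 8)(t - 4)
Common monic factor: t - 8


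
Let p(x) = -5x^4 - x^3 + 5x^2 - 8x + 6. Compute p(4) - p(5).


p(4) = -1290
p(5) = -3159
p(4) - p(5) = -1290 + 3159 = 1869


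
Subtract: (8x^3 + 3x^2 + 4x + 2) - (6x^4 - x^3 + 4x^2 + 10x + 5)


Distribute the minus sign:
  (8x^3 + 3x^2 + 4x + 2)
- (6x^4 - x^3 + 4x^2 + 10x + 5)
Negate second polynomial: -6x^4 + x^3 - 4x^2 - 10x - 5
Add: -6x^4 + 9x^3 - x^2 - 6x - 3


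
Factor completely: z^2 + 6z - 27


Roots satisfy r1 + r2 = -b/a = -6 and r1*r2 = c/a = -27.
So r1 = 3, r2 = -9.
z^2 + 6z - 27 = (z - r1)(z - r2) = (z - 3)(z + 9)


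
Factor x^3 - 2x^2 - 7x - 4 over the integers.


Try integer roots (divisors of -4). x=-1: p(-1)=0.
Divide out (x + 1): quotient is x^2 - 3x - 4.
Factor the quadratic: (x + 1)(x - 4)
Result: (x + 1)(x + 1)(x - 4)


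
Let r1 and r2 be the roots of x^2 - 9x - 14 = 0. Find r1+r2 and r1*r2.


For ax^2+bx+c=0: sum = -b/a, product = c/a.
a=1, b=-9, c=-14
Sum = -(-9)/1 = 9
Product = (-14)/1 = -14


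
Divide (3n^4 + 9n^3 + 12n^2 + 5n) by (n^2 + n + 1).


(3n^4 + 9n^3 + 12n^2 + 5n) / (n^2 + n + 1)
Step 1: 3n^2 * (n^2 + n + 1) = 3n^4 + 3n^3 + 3n^2; subtract.
Step 2: 6n * (n^2 + n + 1) = 6n^3 + 6n^2 + 6n; subtract.
Step 3: 3 * (n^2 + n + 1) = 3n^2 + 3n + 3; subtract.
Quotient: 3n^2 + 6n + 3, Remainder: -4n - 3


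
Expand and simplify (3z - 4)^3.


Expand (3z - 4)^3 by repeated multiplication:
  (3z - 4)^2 = 9z^2 - 24z + 16
= 27z^3 - 108z^2 + 144z - 64


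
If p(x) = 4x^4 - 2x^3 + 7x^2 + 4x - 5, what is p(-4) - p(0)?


p(-4) = 1243
p(0) = -5
p(-4) - p(0) = 1243 + 5 = 1248


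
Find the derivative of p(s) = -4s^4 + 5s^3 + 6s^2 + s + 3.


Apply the power rule term by term:
  d/ds(-4s^4) = -16s^3
  d/ds(5s^3) = 15s^2
  d/ds(6s^2) = 12s
  d/ds(s) = 1
  d/ds(3) = 0
p'(s) = -16s^3 + 15s^2 + 12s + 1


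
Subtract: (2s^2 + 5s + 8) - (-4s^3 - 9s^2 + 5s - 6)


Distribute the minus sign:
  (2s^2 + 5s + 8)
- (-4s^3 - 9s^2 + 5s - 6)
Negate second polynomial: 4s^3 + 9s^2 - 5s + 6
Add: 4s^3 + 11s^2 + 14


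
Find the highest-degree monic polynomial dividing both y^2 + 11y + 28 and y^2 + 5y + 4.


Factor each:
  y^2 + 11y + 28 = (y + 4)(y + 7)
  y^2 + 5y + 4 = (y + 4)(y + 1)
Common monic factor: y + 4


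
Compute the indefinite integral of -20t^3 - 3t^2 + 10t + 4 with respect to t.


Reverse power rule on each term:
  ∫ -20t^3 dt = -5t^4
  ∫ -3t^2 dt = -t^3
  ∫ 10t dt = 5t^2
  ∫ 4 dt = 4t
F(t) = -5t^4 - t^3 + 5t^2 + 4t + C


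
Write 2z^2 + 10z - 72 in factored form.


Roots satisfy r1 + r2 = -b/a = -5 and r1*r2 = c/a = -36.
So r1 = -9, r2 = 4.
2z^2 + 10z - 72 = 2(z - r1)(z - r2) = 2(z + 9)(z - 4)


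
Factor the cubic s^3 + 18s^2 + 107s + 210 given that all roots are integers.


Try integer roots (divisors of 210). s=-7: p(-7)=0.
Divide out (s + 7): quotient is s^2 + 11s + 30.
Factor the quadratic: (s + 6)(s + 5)
Result: (s + 7)(s + 6)(s + 5)


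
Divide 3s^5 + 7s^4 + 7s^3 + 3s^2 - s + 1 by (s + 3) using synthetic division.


Synthetic division with c = -3. Coefficients: 3, 7, 7, 3, -1, 1
Bring down 3.
  3 * -3 = -9; -9 + 7 = -2
  -2 * -3 = 6; 6 + 7 = 13
  13 * -3 = -39; -39 + 3 = -36
  -36 * -3 = 108; 108 - 1 = 107
  107 * -3 = -321; -321 + 1 = -320
Quotient: 3s^4 - 2s^3 + 13s^2 - 36s + 107, Remainder: -320


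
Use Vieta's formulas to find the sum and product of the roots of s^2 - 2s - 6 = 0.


For as^2+bs+c=0: sum = -b/a, product = c/a.
a=1, b=-2, c=-6
Sum = -(-2)/1 = 2
Product = (-6)/1 = -6


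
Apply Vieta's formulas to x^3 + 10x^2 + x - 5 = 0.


Monic cubic x^3+bx^2+cx+d=0: sum=-b, pairwise sum=c, product=-d.
b=10, c=1, d=-5
r1+r2+r3 = -10
r1r2+r1r3+r2r3 = 1
r1r2r3 = 5


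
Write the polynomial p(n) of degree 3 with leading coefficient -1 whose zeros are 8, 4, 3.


p(n) = -(n - 8)(n - 4)(n - 3)
Expand: -n^3 + 15n^2 - 68n + 96


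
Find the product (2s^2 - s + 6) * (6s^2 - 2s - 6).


Distribute each term of the first polynomial:
  (2s^2)(6s^2 - 2s - 6) = 12s^4 - 4s^3 - 12s^2
  (-s)(6s^2 - 2s - 6) = -6s^3 + 2s^2 + 6s
  (6)(6s^2 - 2s - 6) = 36s^2 - 12s - 36
Sum: 12s^4 - 10s^3 + 26s^2 - 6s - 36


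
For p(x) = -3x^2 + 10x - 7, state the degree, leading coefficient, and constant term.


Highest power of x is 2, with coefficient -3. Constant term is -7.
Degree = 2, leading coefficient = -3, constant term = -7


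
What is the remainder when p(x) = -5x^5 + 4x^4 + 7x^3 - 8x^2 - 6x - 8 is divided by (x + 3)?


By the Remainder Theorem, the remainder equals p(-3):
  -5*(-3)^5 = 1215
  4*(-3)^4 = 324
  7*(-3)^3 = -189
  -8*(-3)^2 = -72
  -6*(-3)^1 = 18
  constant: -8
Sum: 1215 + 324 - 189 - 72 + 18 - 8 = 1288


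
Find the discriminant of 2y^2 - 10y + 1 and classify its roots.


D = b^2 - 4ac = (-10)^2 - 4(2)(1) = 100 - 8 = 92
Since D > 0: two distinct irrational roots


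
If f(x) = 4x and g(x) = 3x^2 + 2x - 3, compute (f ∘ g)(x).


Substitute g(x) into f:
f(g(x)) = 4*(3x^2 + 2x - 3)
Expand and combine: 12x^2 + 8x - 12


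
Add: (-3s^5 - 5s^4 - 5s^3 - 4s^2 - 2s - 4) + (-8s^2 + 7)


Align terms by degree and add:
  -3s^5 - 5s^4 - 5s^3 - 4s^2 - 2s - 4
  -8s^2 + 7
= -3s^5 - 5s^4 - 5s^3 - 12s^2 - 2s + 3


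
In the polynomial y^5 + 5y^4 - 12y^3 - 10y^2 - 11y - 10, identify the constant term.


Read off the constant term: -10


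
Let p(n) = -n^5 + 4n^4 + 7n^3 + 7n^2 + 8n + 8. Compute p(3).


Using direct substitution:
  -1 * (3)^5 = -243
  4 * (3)^4 = 324
  7 * (3)^3 = 189
  7 * (3)^2 = 63
  8 * (3)^1 = 24
  constant: 8
Sum = -243 + 324 + 189 + 63 + 24 + 8 = 365


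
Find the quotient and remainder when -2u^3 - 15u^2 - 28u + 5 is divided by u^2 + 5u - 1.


(-2u^3 - 15u^2 - 28u + 5) / (u^2 + 5u - 1)
Step 1: -2u * (u^2 + 5u - 1) = -2u^3 - 10u^2 + 2u; subtract.
Step 2: -5 * (u^2 + 5u - 1) = -5u^2 - 25u + 5; subtract.
Quotient: -2u - 5, Remainder: -5u


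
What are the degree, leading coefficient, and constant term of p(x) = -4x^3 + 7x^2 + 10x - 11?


Highest power of x is 3, with coefficient -4. Constant term is -11.
Degree = 3, leading coefficient = -4, constant term = -11


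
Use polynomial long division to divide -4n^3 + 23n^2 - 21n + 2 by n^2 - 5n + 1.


(-4n^3 + 23n^2 - 21n + 2) / (n^2 - 5n + 1)
Step 1: -4n * (n^2 - 5n + 1) = -4n^3 + 20n^2 - 4n; subtract.
Step 2: 3 * (n^2 - 5n + 1) = 3n^2 - 15n + 3; subtract.
Quotient: -4n + 3, Remainder: -2n - 1


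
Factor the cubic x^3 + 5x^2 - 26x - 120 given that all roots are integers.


Try integer roots (divisors of -120). x=-6: p(-6)=0.
Divide out (x + 6): quotient is x^2 - x - 20.
Factor the quadratic: (x - 5)(x + 4)
Result: (x + 6)(x - 5)(x + 4)


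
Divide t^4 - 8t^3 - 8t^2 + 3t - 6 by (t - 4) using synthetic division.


Synthetic division with c = 4. Coefficients: 1, -8, -8, 3, -6
Bring down 1.
  1 * 4 = 4; 4 - 8 = -4
  -4 * 4 = -16; -16 - 8 = -24
  -24 * 4 = -96; -96 + 3 = -93
  -93 * 4 = -372; -372 - 6 = -378
Quotient: t^3 - 4t^2 - 24t - 93, Remainder: -378


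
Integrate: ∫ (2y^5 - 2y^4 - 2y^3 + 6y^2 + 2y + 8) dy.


Reverse power rule on each term:
  ∫ 2y^5 dy = (1/3)y^6
  ∫ -2y^4 dy = -(2/5)y^5
  ∫ -2y^3 dy = -(1/2)y^4
  ∫ 6y^2 dy = 2y^3
  ∫ 2y dy = y^2
  ∫ 8 dy = 8y
F(y) = (1/3)y^6 - (2/5)y^5 - (1/2)y^4 + 2y^3 + y^2 + 8y + C


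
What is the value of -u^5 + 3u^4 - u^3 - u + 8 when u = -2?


Using direct substitution:
  -1 * (-2)^5 = 32
  3 * (-2)^4 = 48
  -1 * (-2)^3 = 8
  0 * (-2)^2 = 0
  -1 * (-2)^1 = 2
  constant: 8
Sum = 32 + 48 + 8 + 0 + 2 + 8 = 98


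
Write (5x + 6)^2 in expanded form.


Expand (5x + 6)^2 by repeated multiplication:
= 25x^2 + 60x + 36


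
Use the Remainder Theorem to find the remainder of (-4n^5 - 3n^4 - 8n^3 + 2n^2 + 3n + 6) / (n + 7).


By the Remainder Theorem, the remainder equals p(-7):
  -4*(-7)^5 = 67228
  -3*(-7)^4 = -7203
  -8*(-7)^3 = 2744
  2*(-7)^2 = 98
  3*(-7)^1 = -21
  constant: 6
Sum: 67228 - 7203 + 2744 + 98 - 21 + 6 = 62852


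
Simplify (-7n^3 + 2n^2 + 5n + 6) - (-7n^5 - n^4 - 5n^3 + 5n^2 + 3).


Distribute the minus sign:
  (-7n^3 + 2n^2 + 5n + 6)
- (-7n^5 - n^4 - 5n^3 + 5n^2 + 3)
Negate second polynomial: 7n^5 + n^4 + 5n^3 - 5n^2 - 3
Add: 7n^5 + n^4 - 2n^3 - 3n^2 + 5n + 3


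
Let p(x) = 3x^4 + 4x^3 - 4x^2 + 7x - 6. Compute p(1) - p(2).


p(1) = 4
p(2) = 72
p(1) - p(2) = 4 - 72 = -68


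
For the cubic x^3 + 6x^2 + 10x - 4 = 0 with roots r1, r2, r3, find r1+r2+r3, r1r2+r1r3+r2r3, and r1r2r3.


Monic cubic x^3+bx^2+cx+d=0: sum=-b, pairwise sum=c, product=-d.
b=6, c=10, d=-4
r1+r2+r3 = -6
r1r2+r1r3+r2r3 = 10
r1r2r3 = 4


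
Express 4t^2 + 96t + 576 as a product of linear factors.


Roots satisfy r1 + r2 = -b/a = -24 and r1*r2 = c/a = 144.
So r1 = -12, r2 = -12.
4t^2 + 96t + 576 = 4(t - r1)(t - r2) = 4(t + 12)(t + 12)


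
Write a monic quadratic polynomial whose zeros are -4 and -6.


p(s) = (s + 4)(s + 6)
Expand: s^2 + 10s + 24


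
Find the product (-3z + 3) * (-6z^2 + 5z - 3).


Distribute each term of the first polynomial:
  (-3z)(-6z^2 + 5z - 3) = 18z^3 - 15z^2 + 9z
  (3)(-6z^2 + 5z - 3) = -18z^2 + 15z - 9
Sum: 18z^3 - 33z^2 + 24z - 9


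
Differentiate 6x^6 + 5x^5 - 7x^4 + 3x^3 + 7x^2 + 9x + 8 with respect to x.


Apply the power rule term by term:
  d/dx(6x^6) = 36x^5
  d/dx(5x^5) = 25x^4
  d/dx(-7x^4) = -28x^3
  d/dx(3x^3) = 9x^2
  d/dx(7x^2) = 14x
  d/dx(9x) = 9
  d/dx(8) = 0
p'(x) = 36x^5 + 25x^4 - 28x^3 + 9x^2 + 14x + 9


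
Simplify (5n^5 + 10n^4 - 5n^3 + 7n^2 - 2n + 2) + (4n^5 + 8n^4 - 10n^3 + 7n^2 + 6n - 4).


Align terms by degree and add:
  5n^5 + 10n^4 - 5n^3 + 7n^2 - 2n + 2
+ 4n^5 + 8n^4 - 10n^3 + 7n^2 + 6n - 4
= 9n^5 + 18n^4 - 15n^3 + 14n^2 + 4n - 2


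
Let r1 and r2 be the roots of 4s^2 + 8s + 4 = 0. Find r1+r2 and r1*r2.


For as^2+bs+c=0: sum = -b/a, product = c/a.
a=4, b=8, c=4
Sum = -(8)/4 = -2
Product = (4)/4 = 1


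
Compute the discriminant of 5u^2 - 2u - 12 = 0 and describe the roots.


D = b^2 - 4ac = (-2)^2 - 4(5)(-12) = 4 + 240 = 244
Since D > 0: two distinct irrational roots


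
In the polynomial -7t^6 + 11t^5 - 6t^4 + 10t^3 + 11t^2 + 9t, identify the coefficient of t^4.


Read off the coefficient of t^4: -6


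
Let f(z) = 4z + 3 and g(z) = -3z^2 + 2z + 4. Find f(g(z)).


Substitute g(z) into f:
f(g(z)) = 4*(-3z^2 + 2z + 4) + 3
Expand and combine: -12z^2 + 8z + 19


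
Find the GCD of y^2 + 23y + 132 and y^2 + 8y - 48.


Factor each:
  y^2 + 23y + 132 = (y + 12)(y + 11)
  y^2 + 8y - 48 = (y + 12)(y - 4)
Common monic factor: y + 12


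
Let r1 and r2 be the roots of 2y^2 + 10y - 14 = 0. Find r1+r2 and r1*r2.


For ay^2+by+c=0: sum = -b/a, product = c/a.
a=2, b=10, c=-14
Sum = -(10)/2 = -5
Product = (-14)/2 = -7


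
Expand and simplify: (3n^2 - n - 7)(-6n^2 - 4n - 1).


Distribute each term of the first polynomial:
  (3n^2)(-6n^2 - 4n - 1) = -18n^4 - 12n^3 - 3n^2
  (-n)(-6n^2 - 4n - 1) = 6n^3 + 4n^2 + n
  (-7)(-6n^2 - 4n - 1) = 42n^2 + 28n + 7
Sum: -18n^4 - 6n^3 + 43n^2 + 29n + 7


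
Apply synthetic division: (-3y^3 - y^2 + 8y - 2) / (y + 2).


Synthetic division with c = -2. Coefficients: -3, -1, 8, -2
Bring down -3.
  -3 * -2 = 6; 6 - 1 = 5
  5 * -2 = -10; -10 + 8 = -2
  -2 * -2 = 4; 4 - 2 = 2
Quotient: -3y^2 + 5y - 2, Remainder: 2


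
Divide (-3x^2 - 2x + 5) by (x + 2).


(-3x^2 - 2x + 5) / (x + 2)
Step 1: -3x * (x + 2) = -3x^2 - 6x; subtract.
Step 2: 4 * (x + 2) = 4x + 8; subtract.
Quotient: -3x + 4, Remainder: -3


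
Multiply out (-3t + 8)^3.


Expand (-3t + 8)^3 by repeated multiplication:
  (-3t + 8)^2 = 9t^2 - 48t + 64
= -27t^3 + 216t^2 - 576t + 512


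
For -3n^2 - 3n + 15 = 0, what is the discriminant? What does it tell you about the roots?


D = b^2 - 4ac = (-3)^2 - 4(-3)(15) = 9 + 180 = 189
Since D > 0: two distinct irrational roots


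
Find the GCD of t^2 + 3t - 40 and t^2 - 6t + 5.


Factor each:
  t^2 + 3t - 40 = (t - 5)(t + 8)
  t^2 - 6t + 5 = (t - 5)(t - 1)
Common monic factor: t - 5


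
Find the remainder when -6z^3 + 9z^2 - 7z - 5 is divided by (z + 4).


By the Remainder Theorem, the remainder equals p(-4):
  -6*(-4)^3 = 384
  9*(-4)^2 = 144
  -7*(-4)^1 = 28
  constant: -5
Sum: 384 + 144 + 28 - 5 = 551


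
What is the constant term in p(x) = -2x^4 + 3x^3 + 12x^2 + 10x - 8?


Read off the constant term: -8


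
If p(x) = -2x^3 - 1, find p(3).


Using direct substitution:
  -2 * (3)^3 = -54
  0 * (3)^2 = 0
  0 * (3)^1 = 0
  constant: -1
Sum = -54 + 0 + 0 - 1 = -55


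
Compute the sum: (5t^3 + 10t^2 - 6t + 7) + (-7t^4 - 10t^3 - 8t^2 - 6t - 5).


Align terms by degree and add:
  5t^3 + 10t^2 - 6t + 7
  -7t^4 - 10t^3 - 8t^2 - 6t - 5
= -7t^4 - 5t^3 + 2t^2 - 12t + 2


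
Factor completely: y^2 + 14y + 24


Roots satisfy r1 + r2 = -b/a = -14 and r1*r2 = c/a = 24.
So r1 = -12, r2 = -2.
y^2 + 14y + 24 = (y - r1)(y - r2) = (y + 12)(y + 2)


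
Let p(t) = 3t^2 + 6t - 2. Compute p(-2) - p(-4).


p(-2) = -2
p(-4) = 22
p(-2) - p(-4) = -2 - 22 = -24


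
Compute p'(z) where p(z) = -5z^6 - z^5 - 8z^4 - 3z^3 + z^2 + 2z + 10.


Apply the power rule term by term:
  d/dz(-5z^6) = -30z^5
  d/dz(-z^5) = -5z^4
  d/dz(-8z^4) = -32z^3
  d/dz(-3z^3) = -9z^2
  d/dz(z^2) = 2z
  d/dz(2z) = 2
  d/dz(10) = 0
p'(z) = -30z^5 - 5z^4 - 32z^3 - 9z^2 + 2z + 2


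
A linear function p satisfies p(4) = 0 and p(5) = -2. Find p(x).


p(x) = mx + b. Using p(4)=0, p(5)=-2:
m = (0 + 2)/(4 - 5) = 2/-1 = -2
b = 0 - m*(4) = 0 + 8 = 8
p(x) = -2x + 8


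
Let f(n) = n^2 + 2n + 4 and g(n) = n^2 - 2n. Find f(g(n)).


Substitute g(n) into f:
f(g(n)) = 1*(n^2 - 2n)^2 + 2*(n^2 - 2n) + 4
(n^2 - 2n)^2 = n^4 - 4n^3 + 4n^2
Expand and combine: n^4 - 4n^3 + 6n^2 - 4n + 4


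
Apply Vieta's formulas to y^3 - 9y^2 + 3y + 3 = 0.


Monic cubic y^3+by^2+cy+d=0: sum=-b, pairwise sum=c, product=-d.
b=-9, c=3, d=3
r1+r2+r3 = 9
r1r2+r1r3+r2r3 = 3
r1r2r3 = -3


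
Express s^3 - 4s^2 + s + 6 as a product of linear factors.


Try integer roots (divisors of 6). s=-1: p(-1)=0.
Divide out (s + 1): quotient is s^2 - 5s + 6.
Factor the quadratic: (s - 2)(s - 3)
Result: (s + 1)(s - 2)(s - 3)


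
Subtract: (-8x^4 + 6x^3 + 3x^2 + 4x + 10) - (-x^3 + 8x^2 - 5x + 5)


Distribute the minus sign:
  (-8x^4 + 6x^3 + 3x^2 + 4x + 10)
- (-x^3 + 8x^2 - 5x + 5)
Negate second polynomial: x^3 - 8x^2 + 5x - 5
Add: -8x^4 + 7x^3 - 5x^2 + 9x + 5


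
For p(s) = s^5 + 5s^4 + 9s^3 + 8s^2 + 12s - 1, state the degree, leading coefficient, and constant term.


Highest power of s is 5, with coefficient 1. Constant term is -1.
Degree = 5, leading coefficient = 1, constant term = -1


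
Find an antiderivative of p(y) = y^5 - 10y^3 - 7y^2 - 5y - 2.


Reverse power rule on each term:
  ∫ y^5 dy = (1/6)y^6
  ∫ -10y^3 dy = -(5/2)y^4
  ∫ -7y^2 dy = -(7/3)y^3
  ∫ -5y dy = -(5/2)y^2
  ∫ -2 dy = -2y
F(y) = (1/6)y^6 - (5/2)y^4 - (7/3)y^3 - (5/2)y^2 - 2y + C


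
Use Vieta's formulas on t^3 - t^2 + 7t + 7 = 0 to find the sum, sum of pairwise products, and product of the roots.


Monic cubic t^3+bt^2+ct+d=0: sum=-b, pairwise sum=c, product=-d.
b=-1, c=7, d=7
r1+r2+r3 = 1
r1r2+r1r3+r2r3 = 7
r1r2r3 = -7


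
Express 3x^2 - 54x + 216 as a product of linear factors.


Roots satisfy r1 + r2 = -b/a = 18 and r1*r2 = c/a = 72.
So r1 = 12, r2 = 6.
3x^2 - 54x + 216 = 3(x - r1)(x - r2) = 3(x - 12)(x - 6)


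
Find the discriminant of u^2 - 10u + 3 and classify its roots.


D = b^2 - 4ac = (-10)^2 - 4(1)(3) = 100 - 12 = 88
Since D > 0: two distinct irrational roots


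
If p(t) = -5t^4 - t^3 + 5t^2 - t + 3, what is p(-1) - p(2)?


p(-1) = 5
p(2) = -67
p(-1) - p(2) = 5 + 67 = 72


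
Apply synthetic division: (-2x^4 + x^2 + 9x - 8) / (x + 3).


Synthetic division with c = -3. Coefficients: -2, 0, 1, 9, -8
Bring down -2.
  -2 * -3 = 6; 6 + 0 = 6
  6 * -3 = -18; -18 + 1 = -17
  -17 * -3 = 51; 51 + 9 = 60
  60 * -3 = -180; -180 - 8 = -188
Quotient: -2x^3 + 6x^2 - 17x + 60, Remainder: -188


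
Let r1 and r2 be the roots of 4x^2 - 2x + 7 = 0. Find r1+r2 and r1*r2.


For ax^2+bx+c=0: sum = -b/a, product = c/a.
a=4, b=-2, c=7
Sum = -(-2)/4 = 1/2
Product = (7)/4 = 7/4


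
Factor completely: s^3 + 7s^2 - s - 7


Try integer roots (divisors of -7). s=-1: p(-1)=0.
Divide out (s + 1): quotient is s^2 + 6s - 7.
Factor the quadratic: (s + 7)(s - 1)
Result: (s + 1)(s + 7)(s - 1)


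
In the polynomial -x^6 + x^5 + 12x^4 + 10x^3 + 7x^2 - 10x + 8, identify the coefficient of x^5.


Read off the coefficient of x^5: 1


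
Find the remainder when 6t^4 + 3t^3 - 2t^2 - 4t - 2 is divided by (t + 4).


By the Remainder Theorem, the remainder equals p(-4):
  6*(-4)^4 = 1536
  3*(-4)^3 = -192
  -2*(-4)^2 = -32
  -4*(-4)^1 = 16
  constant: -2
Sum: 1536 - 192 - 32 + 16 - 2 = 1326


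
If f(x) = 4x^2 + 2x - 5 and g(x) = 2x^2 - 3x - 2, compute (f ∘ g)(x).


Substitute g(x) into f:
f(g(x)) = 4*(2x^2 - 3x - 2)^2 + 2*(2x^2 - 3x - 2) + (-5)
(2x^2 - 3x - 2)^2 = 4x^4 - 12x^3 + x^2 + 12x + 4
Expand and combine: 16x^4 - 48x^3 + 8x^2 + 42x + 7


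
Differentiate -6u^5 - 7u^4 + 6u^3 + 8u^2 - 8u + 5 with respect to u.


Apply the power rule term by term:
  d/du(-6u^5) = -30u^4
  d/du(-7u^4) = -28u^3
  d/du(6u^3) = 18u^2
  d/du(8u^2) = 16u
  d/du(-8u) = -8
  d/du(5) = 0
p'(u) = -30u^4 - 28u^3 + 18u^2 + 16u - 8


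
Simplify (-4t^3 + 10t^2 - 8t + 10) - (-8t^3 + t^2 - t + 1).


Distribute the minus sign:
  (-4t^3 + 10t^2 - 8t + 10)
- (-8t^3 + t^2 - t + 1)
Negate second polynomial: 8t^3 - t^2 + t - 1
Add: 4t^3 + 9t^2 - 7t + 9


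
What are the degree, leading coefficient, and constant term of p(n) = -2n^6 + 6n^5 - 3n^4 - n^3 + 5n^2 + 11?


Highest power of n is 6, with coefficient -2. Constant term is 11.
Degree = 6, leading coefficient = -2, constant term = 11


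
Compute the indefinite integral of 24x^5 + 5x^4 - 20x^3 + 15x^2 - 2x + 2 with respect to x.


Reverse power rule on each term:
  ∫ 24x^5 dx = 4x^6
  ∫ 5x^4 dx = x^5
  ∫ -20x^3 dx = -5x^4
  ∫ 15x^2 dx = 5x^3
  ∫ -2x dx = -x^2
  ∫ 2 dx = 2x
F(x) = 4x^6 + x^5 - 5x^4 + 5x^3 - x^2 + 2x + C


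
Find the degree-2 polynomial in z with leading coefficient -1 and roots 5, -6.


p(z) = -(z - 5)(z + 6)
Expand: -z^2 - z + 30


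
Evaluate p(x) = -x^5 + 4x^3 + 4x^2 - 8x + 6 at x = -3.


Using direct substitution:
  -1 * (-3)^5 = 243
  0 * (-3)^4 = 0
  4 * (-3)^3 = -108
  4 * (-3)^2 = 36
  -8 * (-3)^1 = 24
  constant: 6
Sum = 243 + 0 - 108 + 36 + 24 + 6 = 201


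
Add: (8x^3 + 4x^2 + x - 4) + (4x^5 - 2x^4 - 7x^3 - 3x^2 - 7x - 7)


Align terms by degree and add:
  8x^3 + 4x^2 + x - 4
+ 4x^5 - 2x^4 - 7x^3 - 3x^2 - 7x - 7
= 4x^5 - 2x^4 + x^3 + x^2 - 6x - 11


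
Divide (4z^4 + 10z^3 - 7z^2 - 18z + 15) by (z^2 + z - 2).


(4z^4 + 10z^3 - 7z^2 - 18z + 15) / (z^2 + z - 2)
Step 1: 4z^2 * (z^2 + z - 2) = 4z^4 + 4z^3 - 8z^2; subtract.
Step 2: 6z * (z^2 + z - 2) = 6z^3 + 6z^2 - 12z; subtract.
Step 3: -5 * (z^2 + z - 2) = -5z^2 - 5z + 10; subtract.
Quotient: 4z^2 + 6z - 5, Remainder: -z + 5


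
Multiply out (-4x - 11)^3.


Expand (-4x - 11)^3 by repeated multiplication:
  (-4x - 11)^2 = 16x^2 + 88x + 121
= -64x^3 - 528x^2 - 1452x - 1331


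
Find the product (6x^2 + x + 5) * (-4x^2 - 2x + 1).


Distribute each term of the first polynomial:
  (6x^2)(-4x^2 - 2x + 1) = -24x^4 - 12x^3 + 6x^2
  (x)(-4x^2 - 2x + 1) = -4x^3 - 2x^2 + x
  (5)(-4x^2 - 2x + 1) = -20x^2 - 10x + 5
Sum: -24x^4 - 16x^3 - 16x^2 - 9x + 5


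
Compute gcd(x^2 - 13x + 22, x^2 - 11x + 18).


Factor each:
  x^2 - 13x + 22 = (x - 2)(x - 11)
  x^2 - 11x + 18 = (x - 2)(x - 9)
Common monic factor: x - 2


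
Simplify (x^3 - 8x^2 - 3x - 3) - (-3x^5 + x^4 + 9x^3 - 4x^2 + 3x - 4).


Distribute the minus sign:
  (x^3 - 8x^2 - 3x - 3)
- (-3x^5 + x^4 + 9x^3 - 4x^2 + 3x - 4)
Negate second polynomial: 3x^5 - x^4 - 9x^3 + 4x^2 - 3x + 4
Add: 3x^5 - x^4 - 8x^3 - 4x^2 - 6x + 1


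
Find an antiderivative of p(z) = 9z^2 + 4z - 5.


Reverse power rule on each term:
  ∫ 9z^2 dz = 3z^3
  ∫ 4z dz = 2z^2
  ∫ -5 dz = -5z
F(z) = 3z^3 + 2z^2 - 5z + C


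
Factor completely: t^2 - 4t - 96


Roots satisfy r1 + r2 = -b/a = 4 and r1*r2 = c/a = -96.
So r1 = -8, r2 = 12.
t^2 - 4t - 96 = (t - r1)(t - r2) = (t + 8)(t - 12)


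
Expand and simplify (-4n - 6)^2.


Expand (-4n - 6)^2 by repeated multiplication:
= 16n^2 + 48n + 36


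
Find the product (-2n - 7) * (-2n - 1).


Distribute each term of the first polynomial:
  (-2n)(-2n - 1) = 4n^2 + 2n
  (-7)(-2n - 1) = 14n + 7
Sum: 4n^2 + 16n + 7


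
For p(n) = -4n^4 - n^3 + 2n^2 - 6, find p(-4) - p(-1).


p(-4) = -934
p(-1) = -7
p(-4) - p(-1) = -934 + 7 = -927


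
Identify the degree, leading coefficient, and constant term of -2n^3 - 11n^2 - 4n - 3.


Highest power of n is 3, with coefficient -2. Constant term is -3.
Degree = 3, leading coefficient = -2, constant term = -3


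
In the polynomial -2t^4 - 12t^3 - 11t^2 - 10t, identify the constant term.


Read off the constant term: 0


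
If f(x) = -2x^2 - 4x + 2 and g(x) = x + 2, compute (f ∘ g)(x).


Substitute g(x) into f:
f(g(x)) = -2*(x + 2)^2 + (-4)*(x + 2) + 2
(x + 2)^2 = x^2 + 4x + 4
Expand and combine: -2x^2 - 12x - 14


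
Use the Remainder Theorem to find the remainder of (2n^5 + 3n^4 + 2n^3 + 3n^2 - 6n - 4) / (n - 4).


By the Remainder Theorem, the remainder equals p(4):
  2*(4)^5 = 2048
  3*(4)^4 = 768
  2*(4)^3 = 128
  3*(4)^2 = 48
  -6*(4)^1 = -24
  constant: -4
Sum: 2048 + 768 + 128 + 48 - 24 - 4 = 2964


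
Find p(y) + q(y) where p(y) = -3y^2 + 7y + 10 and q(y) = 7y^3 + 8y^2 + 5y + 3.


Align terms by degree and add:
  -3y^2 + 7y + 10
+ 7y^3 + 8y^2 + 5y + 3
= 7y^3 + 5y^2 + 12y + 13


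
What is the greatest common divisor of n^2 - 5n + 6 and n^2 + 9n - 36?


Factor each:
  n^2 - 5n + 6 = (n - 3)(n - 2)
  n^2 + 9n - 36 = (n - 3)(n + 12)
Common monic factor: n - 3


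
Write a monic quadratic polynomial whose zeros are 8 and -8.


p(x) = (x - 8)(x + 8)
Expand: x^2 - 64


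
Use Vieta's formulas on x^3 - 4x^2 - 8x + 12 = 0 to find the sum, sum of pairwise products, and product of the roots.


Monic cubic x^3+bx^2+cx+d=0: sum=-b, pairwise sum=c, product=-d.
b=-4, c=-8, d=12
r1+r2+r3 = 4
r1r2+r1r3+r2r3 = -8
r1r2r3 = -12


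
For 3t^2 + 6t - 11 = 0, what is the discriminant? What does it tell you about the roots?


D = b^2 - 4ac = (6)^2 - 4(3)(-11) = 36 + 132 = 168
Since D > 0: two distinct irrational roots


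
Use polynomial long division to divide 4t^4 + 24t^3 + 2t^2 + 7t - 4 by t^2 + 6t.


(4t^4 + 24t^3 + 2t^2 + 7t - 4) / (t^2 + 6t)
Step 1: 4t^2 * (t^2 + 6t) = 4t^4 + 24t^3; subtract.
Step 2: 0 * (t^2 + 6t) = 0; subtract.
Step 3: 2 * (t^2 + 6t) = 2t^2 + 12t; subtract.
Quotient: 4t^2 + 2, Remainder: -5t - 4


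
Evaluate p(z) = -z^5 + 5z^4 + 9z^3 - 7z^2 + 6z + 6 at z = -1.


Using direct substitution:
  -1 * (-1)^5 = 1
  5 * (-1)^4 = 5
  9 * (-1)^3 = -9
  -7 * (-1)^2 = -7
  6 * (-1)^1 = -6
  constant: 6
Sum = 1 + 5 - 9 - 7 - 6 + 6 = -10


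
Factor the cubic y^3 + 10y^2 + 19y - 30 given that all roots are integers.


Try integer roots (divisors of -30). y=1: p(1)=0.
Divide out (y - 1): quotient is y^2 + 11y + 30.
Factor the quadratic: (y + 6)(y + 5)
Result: (y - 1)(y + 6)(y + 5)


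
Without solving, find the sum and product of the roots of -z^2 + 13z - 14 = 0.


For az^2+bz+c=0: sum = -b/a, product = c/a.
a=-1, b=13, c=-14
Sum = -(13)/-1 = 13
Product = (-14)/-1 = 14


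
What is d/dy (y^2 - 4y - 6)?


Apply the power rule term by term:
  d/dy(y^2) = 2y
  d/dy(-4y) = -4
  d/dy(-6) = 0
p'(y) = 2y - 4


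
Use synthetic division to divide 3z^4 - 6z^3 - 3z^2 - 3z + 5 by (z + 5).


Synthetic division with c = -5. Coefficients: 3, -6, -3, -3, 5
Bring down 3.
  3 * -5 = -15; -15 - 6 = -21
  -21 * -5 = 105; 105 - 3 = 102
  102 * -5 = -510; -510 - 3 = -513
  -513 * -5 = 2565; 2565 + 5 = 2570
Quotient: 3z^3 - 21z^2 + 102z - 513, Remainder: 2570


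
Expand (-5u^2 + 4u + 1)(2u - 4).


Distribute each term of the first polynomial:
  (-5u^2)(2u - 4) = -10u^3 + 20u^2
  (4u)(2u - 4) = 8u^2 - 16u
  (1)(2u - 4) = 2u - 4
Sum: -10u^3 + 28u^2 - 14u - 4


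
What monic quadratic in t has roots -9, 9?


p(t) = (t + 9)(t - 9)
Expand: t^2 - 81


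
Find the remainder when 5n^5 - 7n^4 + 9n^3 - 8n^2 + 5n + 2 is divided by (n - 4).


By the Remainder Theorem, the remainder equals p(4):
  5*(4)^5 = 5120
  -7*(4)^4 = -1792
  9*(4)^3 = 576
  -8*(4)^2 = -128
  5*(4)^1 = 20
  constant: 2
Sum: 5120 - 1792 + 576 - 128 + 20 + 2 = 3798


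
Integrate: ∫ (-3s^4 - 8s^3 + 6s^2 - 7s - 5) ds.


Reverse power rule on each term:
  ∫ -3s^4 ds = -(3/5)s^5
  ∫ -8s^3 ds = -2s^4
  ∫ 6s^2 ds = 2s^3
  ∫ -7s ds = -(7/2)s^2
  ∫ -5 ds = -5s
F(s) = -(3/5)s^5 - 2s^4 + 2s^3 - (7/2)s^2 - 5s + C


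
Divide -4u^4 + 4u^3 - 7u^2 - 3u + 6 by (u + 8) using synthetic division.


Synthetic division with c = -8. Coefficients: -4, 4, -7, -3, 6
Bring down -4.
  -4 * -8 = 32; 32 + 4 = 36
  36 * -8 = -288; -288 - 7 = -295
  -295 * -8 = 2360; 2360 - 3 = 2357
  2357 * -8 = -18856; -18856 + 6 = -18850
Quotient: -4u^3 + 36u^2 - 295u + 2357, Remainder: -18850


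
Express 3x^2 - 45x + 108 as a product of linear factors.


Roots satisfy r1 + r2 = -b/a = 15 and r1*r2 = c/a = 36.
So r1 = 12, r2 = 3.
3x^2 - 45x + 108 = 3(x - r1)(x - r2) = 3(x - 12)(x - 3)


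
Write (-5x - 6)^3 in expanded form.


Expand (-5x - 6)^3 by repeated multiplication:
  (-5x - 6)^2 = 25x^2 + 60x + 36
= -125x^3 - 450x^2 - 540x - 216


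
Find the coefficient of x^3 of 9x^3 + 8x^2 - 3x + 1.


Read off the coefficient of x^3: 9


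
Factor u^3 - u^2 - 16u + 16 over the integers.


Try integer roots (divisors of 16). u=4: p(4)=0.
Divide out (u - 4): quotient is u^2 + 3u - 4.
Factor the quadratic: (u - 1)(u + 4)
Result: (u - 4)(u - 1)(u + 4)


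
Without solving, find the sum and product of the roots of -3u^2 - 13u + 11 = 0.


For au^2+bu+c=0: sum = -b/a, product = c/a.
a=-3, b=-13, c=11
Sum = -(-13)/-3 = -13/3
Product = (11)/-3 = -11/3


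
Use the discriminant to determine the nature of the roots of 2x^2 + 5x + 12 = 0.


D = b^2 - 4ac = (5)^2 - 4(2)(12) = 25 - 96 = -71
Since D < 0: two complex conjugate roots (no real roots)


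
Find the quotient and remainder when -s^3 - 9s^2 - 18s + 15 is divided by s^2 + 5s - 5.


(-s^3 - 9s^2 - 18s + 15) / (s^2 + 5s - 5)
Step 1: -s * (s^2 + 5s - 5) = -s^3 - 5s^2 + 5s; subtract.
Step 2: -4 * (s^2 + 5s - 5) = -4s^2 - 20s + 20; subtract.
Quotient: -s - 4, Remainder: -3s - 5


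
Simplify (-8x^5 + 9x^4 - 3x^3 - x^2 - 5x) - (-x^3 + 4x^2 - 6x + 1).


Distribute the minus sign:
  (-8x^5 + 9x^4 - 3x^3 - x^2 - 5x)
- (-x^3 + 4x^2 - 6x + 1)
Negate second polynomial: x^3 - 4x^2 + 6x - 1
Add: -8x^5 + 9x^4 - 2x^3 - 5x^2 + x - 1


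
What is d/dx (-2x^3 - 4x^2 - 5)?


Apply the power rule term by term:
  d/dx(-2x^3) = -6x^2
  d/dx(-4x^2) = -8x
  d/dx(-5) = 0
p'(x) = -6x^2 - 8x


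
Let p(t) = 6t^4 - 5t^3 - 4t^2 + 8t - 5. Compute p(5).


Using direct substitution:
  6 * (5)^4 = 3750
  -5 * (5)^3 = -625
  -4 * (5)^2 = -100
  8 * (5)^1 = 40
  constant: -5
Sum = 3750 - 625 - 100 + 40 - 5 = 3060


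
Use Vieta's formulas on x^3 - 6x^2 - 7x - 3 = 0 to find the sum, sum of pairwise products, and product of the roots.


Monic cubic x^3+bx^2+cx+d=0: sum=-b, pairwise sum=c, product=-d.
b=-6, c=-7, d=-3
r1+r2+r3 = 6
r1r2+r1r3+r2r3 = -7
r1r2r3 = 3


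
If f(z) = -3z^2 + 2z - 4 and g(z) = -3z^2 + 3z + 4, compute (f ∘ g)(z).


Substitute g(z) into f:
f(g(z)) = -3*(-3z^2 + 3z + 4)^2 + 2*(-3z^2 + 3z + 4) + (-4)
(-3z^2 + 3z + 4)^2 = 9z^4 - 18z^3 - 15z^2 + 24z + 16
Expand and combine: -27z^4 + 54z^3 + 39z^2 - 66z - 44


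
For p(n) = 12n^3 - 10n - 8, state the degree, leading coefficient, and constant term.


Highest power of n is 3, with coefficient 12. Constant term is -8.
Degree = 3, leading coefficient = 12, constant term = -8


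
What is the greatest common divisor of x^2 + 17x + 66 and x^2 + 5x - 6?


Factor each:
  x^2 + 17x + 66 = (x + 6)(x + 11)
  x^2 + 5x - 6 = (x + 6)(x - 1)
Common monic factor: x + 6


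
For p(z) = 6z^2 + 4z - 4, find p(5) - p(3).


p(5) = 166
p(3) = 62
p(5) - p(3) = 166 - 62 = 104


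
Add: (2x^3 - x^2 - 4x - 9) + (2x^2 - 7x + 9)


Align terms by degree and add:
  2x^3 - x^2 - 4x - 9
+ 2x^2 - 7x + 9
= 2x^3 + x^2 - 11x


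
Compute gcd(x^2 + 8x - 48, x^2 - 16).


Factor each:
  x^2 + 8x - 48 = (x - 4)(x + 12)
  x^2 - 16 = (x - 4)(x + 4)
Common monic factor: x - 4


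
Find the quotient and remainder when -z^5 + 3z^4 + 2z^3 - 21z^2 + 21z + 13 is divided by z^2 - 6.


(-z^5 + 3z^4 + 2z^3 - 21z^2 + 21z + 13) / (z^2 - 6)
Step 1: -z^3 * (z^2 - 6) = -z^5 + 6z^3; subtract.
Step 2: 3z^2 * (z^2 - 6) = 3z^4 - 18z^2; subtract.
Step 3: -4z * (z^2 - 6) = -4z^3 + 24z; subtract.
Step 4: -3 * (z^2 - 6) = -3z^2 + 18; subtract.
Quotient: -z^3 + 3z^2 - 4z - 3, Remainder: -3z - 5


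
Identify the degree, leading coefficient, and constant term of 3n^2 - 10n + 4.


Highest power of n is 2, with coefficient 3. Constant term is 4.
Degree = 2, leading coefficient = 3, constant term = 4


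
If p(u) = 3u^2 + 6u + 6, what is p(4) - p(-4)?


p(4) = 78
p(-4) = 30
p(4) - p(-4) = 78 - 30 = 48


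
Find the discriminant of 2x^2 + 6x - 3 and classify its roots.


D = b^2 - 4ac = (6)^2 - 4(2)(-3) = 36 + 24 = 60
Since D > 0: two distinct irrational roots


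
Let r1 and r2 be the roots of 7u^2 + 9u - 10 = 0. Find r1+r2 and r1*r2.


For au^2+bu+c=0: sum = -b/a, product = c/a.
a=7, b=9, c=-10
Sum = -(9)/7 = -9/7
Product = (-10)/7 = -10/7


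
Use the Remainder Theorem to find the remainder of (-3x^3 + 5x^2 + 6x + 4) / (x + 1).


By the Remainder Theorem, the remainder equals p(-1):
  -3*(-1)^3 = 3
  5*(-1)^2 = 5
  6*(-1)^1 = -6
  constant: 4
Sum: 3 + 5 - 6 + 4 = 6


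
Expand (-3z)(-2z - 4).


Distribute each term of the first polynomial:
  (-3z)(-2z - 4) = 6z^2 + 12z
Sum: 6z^2 + 12z


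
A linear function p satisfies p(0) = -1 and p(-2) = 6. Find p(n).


p(n) = mn + b. Using p(0)=-1, p(-2)=6:
m = (-1 - 6)/(0 + 2) = -7/2 = -7/2
b = -1 - m*(0) = -1 = -1
p(n) = -(7/2)n - 1


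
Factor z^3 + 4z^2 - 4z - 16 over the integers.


Try integer roots (divisors of -16). z=2: p(2)=0.
Divide out (z - 2): quotient is z^2 + 6z + 8.
Factor the quadratic: (z + 2)(z + 4)
Result: (z - 2)(z + 2)(z + 4)


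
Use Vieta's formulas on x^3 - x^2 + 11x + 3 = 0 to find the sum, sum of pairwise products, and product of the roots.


Monic cubic x^3+bx^2+cx+d=0: sum=-b, pairwise sum=c, product=-d.
b=-1, c=11, d=3
r1+r2+r3 = 1
r1r2+r1r3+r2r3 = 11
r1r2r3 = -3


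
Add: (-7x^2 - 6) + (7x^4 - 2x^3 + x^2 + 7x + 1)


Align terms by degree and add:
  -7x^2 - 6
+ 7x^4 - 2x^3 + x^2 + 7x + 1
= 7x^4 - 2x^3 - 6x^2 + 7x - 5


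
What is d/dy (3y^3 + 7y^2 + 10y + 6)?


Apply the power rule term by term:
  d/dy(3y^3) = 9y^2
  d/dy(7y^2) = 14y
  d/dy(10y) = 10
  d/dy(6) = 0
p'(y) = 9y^2 + 14y + 10


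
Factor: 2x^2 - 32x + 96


Roots satisfy r1 + r2 = -b/a = 16 and r1*r2 = c/a = 48.
So r1 = 12, r2 = 4.
2x^2 - 32x + 96 = 2(x - r1)(x - r2) = 2(x - 12)(x - 4)


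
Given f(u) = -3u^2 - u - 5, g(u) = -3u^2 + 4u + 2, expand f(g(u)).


Substitute g(u) into f:
f(g(u)) = -3*(-3u^2 + 4u + 2)^2 + (-1)*(-3u^2 + 4u + 2) + (-5)
(-3u^2 + 4u + 2)^2 = 9u^4 - 24u^3 + 4u^2 + 16u + 4
Expand and combine: -27u^4 + 72u^3 - 9u^2 - 52u - 19


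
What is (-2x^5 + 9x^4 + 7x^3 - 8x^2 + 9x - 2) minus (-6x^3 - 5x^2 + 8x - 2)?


Distribute the minus sign:
  (-2x^5 + 9x^4 + 7x^3 - 8x^2 + 9x - 2)
- (-6x^3 - 5x^2 + 8x - 2)
Negate second polynomial: 6x^3 + 5x^2 - 8x + 2
Add: -2x^5 + 9x^4 + 13x^3 - 3x^2 + x


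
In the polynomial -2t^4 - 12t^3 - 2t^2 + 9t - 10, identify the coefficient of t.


Read off the coefficient of t: 9


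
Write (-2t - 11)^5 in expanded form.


Expand (-2t - 11)^5 by repeated multiplication:
  (-2t - 11)^2 = 4t^2 + 44t + 121
  (-2t - 11)^3 = -8t^3 - 132t^2 - 726t - 1331
  (-2t - 11)^4 = 16t^4 + 352t^3 + 2904t^2 + 10648t + 14641
= -32t^5 - 880t^4 - 9680t^3 - 53240t^2 - 146410t - 161051


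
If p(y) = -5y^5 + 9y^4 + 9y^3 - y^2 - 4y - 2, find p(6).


Using direct substitution:
  -5 * (6)^5 = -38880
  9 * (6)^4 = 11664
  9 * (6)^3 = 1944
  -1 * (6)^2 = -36
  -4 * (6)^1 = -24
  constant: -2
Sum = -38880 + 11664 + 1944 - 36 - 24 - 2 = -25334


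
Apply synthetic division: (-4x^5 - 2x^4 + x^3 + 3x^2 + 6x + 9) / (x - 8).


Synthetic division with c = 8. Coefficients: -4, -2, 1, 3, 6, 9
Bring down -4.
  -4 * 8 = -32; -32 - 2 = -34
  -34 * 8 = -272; -272 + 1 = -271
  -271 * 8 = -2168; -2168 + 3 = -2165
  -2165 * 8 = -17320; -17320 + 6 = -17314
  -17314 * 8 = -138512; -138512 + 9 = -138503
Quotient: -4x^4 - 34x^3 - 271x^2 - 2165x - 17314, Remainder: -138503
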